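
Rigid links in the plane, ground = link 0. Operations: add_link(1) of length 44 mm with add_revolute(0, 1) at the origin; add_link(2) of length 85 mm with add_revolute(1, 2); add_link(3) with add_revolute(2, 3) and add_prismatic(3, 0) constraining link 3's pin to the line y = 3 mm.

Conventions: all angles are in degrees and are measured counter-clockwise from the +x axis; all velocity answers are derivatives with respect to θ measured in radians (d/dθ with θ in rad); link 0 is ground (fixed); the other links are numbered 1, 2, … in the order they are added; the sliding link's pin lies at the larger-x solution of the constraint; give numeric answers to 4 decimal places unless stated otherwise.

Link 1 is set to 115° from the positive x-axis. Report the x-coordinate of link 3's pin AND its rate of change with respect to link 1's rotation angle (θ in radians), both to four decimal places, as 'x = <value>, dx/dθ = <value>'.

geometry: r = 44 mm, L = 85 mm, e = 3 mm
crank pin P = (r cos θ, r sin θ) = (-18.595204, 39.877543)
h = r sin θ − e = 39.877543 − 3 = 36.877543
x = r cos θ + √(L² − h²) = -18.595204 + 76.583594 = 57.988390
dx/dθ = −r sin θ − h·r cos θ/√(L² − h²) (θ in radians; h = 36.877543) = -30.923335

x = 57.9884, dx/dθ = -30.9233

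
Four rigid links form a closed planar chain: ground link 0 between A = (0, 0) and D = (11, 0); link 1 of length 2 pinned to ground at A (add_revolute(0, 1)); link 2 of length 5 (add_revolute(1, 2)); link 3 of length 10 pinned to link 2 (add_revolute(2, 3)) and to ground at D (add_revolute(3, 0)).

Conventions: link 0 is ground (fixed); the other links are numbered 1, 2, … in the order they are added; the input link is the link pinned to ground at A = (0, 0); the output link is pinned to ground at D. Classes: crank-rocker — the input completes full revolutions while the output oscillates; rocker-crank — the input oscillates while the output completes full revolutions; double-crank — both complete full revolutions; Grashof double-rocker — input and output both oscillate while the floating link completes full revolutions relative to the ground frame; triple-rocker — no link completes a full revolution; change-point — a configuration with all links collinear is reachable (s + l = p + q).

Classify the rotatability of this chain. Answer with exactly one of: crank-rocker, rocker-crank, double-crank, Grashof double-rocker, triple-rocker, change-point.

lengths: ground=11, input=2, coupler=5, output=10
sorted: s=2 (shortest), l=11 (longest), p+q=15
s + l = 13 vs p + q = 15
s + l < p + q (Grashof) with shortest = input link → crank-rocker

crank-rocker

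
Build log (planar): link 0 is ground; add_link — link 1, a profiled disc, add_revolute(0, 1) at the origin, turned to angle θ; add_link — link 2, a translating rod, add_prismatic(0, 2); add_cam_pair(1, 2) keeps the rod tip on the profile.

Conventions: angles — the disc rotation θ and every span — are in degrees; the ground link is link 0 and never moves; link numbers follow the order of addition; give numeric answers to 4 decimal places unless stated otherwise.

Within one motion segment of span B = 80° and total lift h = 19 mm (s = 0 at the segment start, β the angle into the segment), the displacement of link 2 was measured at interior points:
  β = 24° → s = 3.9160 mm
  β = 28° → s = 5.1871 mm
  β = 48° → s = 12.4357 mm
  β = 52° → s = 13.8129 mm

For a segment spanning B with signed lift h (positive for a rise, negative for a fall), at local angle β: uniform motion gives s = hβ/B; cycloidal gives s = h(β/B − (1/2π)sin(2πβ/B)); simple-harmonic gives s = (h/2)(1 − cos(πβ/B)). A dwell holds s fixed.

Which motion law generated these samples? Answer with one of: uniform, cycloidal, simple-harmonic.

candidates at β/B = r: uniform s = h·r (linear in β); cycloidal s = h·(r − sin(2πr)/(2π)); simple-harmonic s = (h/2)(1 − cos(πr))
β=24°: printed 3.9160 | uniform 5.7000, cycloidal 2.8241, simple-harmonic 3.9160
β=28°: printed 5.1871 | uniform 6.6500, cycloidal 4.2036, simple-harmonic 5.1871
β=48°: printed 12.4357 | uniform 11.4000, cycloidal 13.1774, simple-harmonic 12.4357
β=52°: printed 13.8129 | uniform 12.3500, cycloidal 14.7964, simple-harmonic 13.8129
only one law matches every sample → simple-harmonic

simple-harmonic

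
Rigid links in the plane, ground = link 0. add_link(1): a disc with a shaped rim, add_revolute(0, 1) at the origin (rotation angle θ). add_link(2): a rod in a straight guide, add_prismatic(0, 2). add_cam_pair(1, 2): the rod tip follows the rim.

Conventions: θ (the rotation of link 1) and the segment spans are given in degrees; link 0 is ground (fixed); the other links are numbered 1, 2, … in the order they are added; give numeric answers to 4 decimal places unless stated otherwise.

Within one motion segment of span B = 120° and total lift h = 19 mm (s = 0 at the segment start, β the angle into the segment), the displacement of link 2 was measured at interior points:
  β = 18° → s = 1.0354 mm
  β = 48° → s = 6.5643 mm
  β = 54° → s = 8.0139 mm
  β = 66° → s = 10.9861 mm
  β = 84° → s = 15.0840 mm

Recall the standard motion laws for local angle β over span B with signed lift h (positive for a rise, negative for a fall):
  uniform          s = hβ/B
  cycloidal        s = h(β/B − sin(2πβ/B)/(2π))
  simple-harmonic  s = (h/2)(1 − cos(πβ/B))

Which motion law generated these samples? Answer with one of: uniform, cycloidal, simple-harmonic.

candidates at β/B = r: uniform s = h·r (linear in β); cycloidal s = h·(r − sin(2πr)/(2π)); simple-harmonic s = (h/2)(1 − cos(πr))
β=18°: printed 1.0354 | uniform 2.8500, cycloidal 0.4036, simple-harmonic 1.0354
β=48°: printed 6.5643 | uniform 7.6000, cycloidal 5.8226, simple-harmonic 6.5643
β=54°: printed 8.0139 | uniform 8.5500, cycloidal 7.6155, simple-harmonic 8.0139
β=66°: printed 10.9861 | uniform 10.4500, cycloidal 11.3845, simple-harmonic 10.9861
β=84°: printed 15.0840 | uniform 13.3000, cycloidal 16.1759, simple-harmonic 15.0840
only one law matches every sample → simple-harmonic

simple-harmonic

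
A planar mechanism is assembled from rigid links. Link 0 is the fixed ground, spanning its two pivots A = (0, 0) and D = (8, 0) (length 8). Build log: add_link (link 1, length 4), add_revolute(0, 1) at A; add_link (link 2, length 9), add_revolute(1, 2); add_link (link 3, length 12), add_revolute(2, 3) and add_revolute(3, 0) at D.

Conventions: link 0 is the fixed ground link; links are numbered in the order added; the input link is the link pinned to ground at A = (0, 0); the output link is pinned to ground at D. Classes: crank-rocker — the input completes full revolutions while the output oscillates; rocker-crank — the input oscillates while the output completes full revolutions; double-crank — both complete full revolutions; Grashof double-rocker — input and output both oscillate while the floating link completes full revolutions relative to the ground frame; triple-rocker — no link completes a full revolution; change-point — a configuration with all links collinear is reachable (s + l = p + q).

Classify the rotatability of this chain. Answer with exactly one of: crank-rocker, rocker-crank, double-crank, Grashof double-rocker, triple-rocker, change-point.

lengths: ground=8, input=4, coupler=9, output=12
sorted: s=4 (shortest), l=12 (longest), p+q=17
s + l = 16 vs p + q = 17
s + l < p + q (Grashof) with shortest = input link → crank-rocker

crank-rocker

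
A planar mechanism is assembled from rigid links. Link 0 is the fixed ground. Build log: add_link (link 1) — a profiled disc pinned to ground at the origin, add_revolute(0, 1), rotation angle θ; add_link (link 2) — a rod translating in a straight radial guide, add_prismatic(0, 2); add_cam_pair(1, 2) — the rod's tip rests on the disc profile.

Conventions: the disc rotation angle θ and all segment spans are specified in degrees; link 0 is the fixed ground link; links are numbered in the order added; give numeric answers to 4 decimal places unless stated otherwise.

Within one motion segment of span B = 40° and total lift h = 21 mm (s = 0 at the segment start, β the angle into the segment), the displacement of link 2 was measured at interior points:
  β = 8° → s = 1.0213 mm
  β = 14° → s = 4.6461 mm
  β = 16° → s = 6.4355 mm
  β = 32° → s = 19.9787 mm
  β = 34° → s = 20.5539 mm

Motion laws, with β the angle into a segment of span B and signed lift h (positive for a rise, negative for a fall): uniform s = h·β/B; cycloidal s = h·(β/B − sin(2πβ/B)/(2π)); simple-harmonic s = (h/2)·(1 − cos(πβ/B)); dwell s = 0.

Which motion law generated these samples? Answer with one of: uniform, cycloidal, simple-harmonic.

candidates at β/B = r: uniform s = h·r (linear in β); cycloidal s = h·(r − sin(2πr)/(2π)); simple-harmonic s = (h/2)(1 − cos(πr))
β=8°: printed 1.0213 | uniform 4.2000, cycloidal 1.0213, simple-harmonic 2.0053
β=14°: printed 4.6461 | uniform 7.3500, cycloidal 4.6461, simple-harmonic 5.7331
β=16°: printed 6.4355 | uniform 8.4000, cycloidal 6.4355, simple-harmonic 7.2553
β=32°: printed 19.9787 | uniform 16.8000, cycloidal 19.9787, simple-harmonic 18.9947
β=34°: printed 20.5539 | uniform 17.8500, cycloidal 20.5539, simple-harmonic 19.8556
only one law matches every sample → cycloidal

cycloidal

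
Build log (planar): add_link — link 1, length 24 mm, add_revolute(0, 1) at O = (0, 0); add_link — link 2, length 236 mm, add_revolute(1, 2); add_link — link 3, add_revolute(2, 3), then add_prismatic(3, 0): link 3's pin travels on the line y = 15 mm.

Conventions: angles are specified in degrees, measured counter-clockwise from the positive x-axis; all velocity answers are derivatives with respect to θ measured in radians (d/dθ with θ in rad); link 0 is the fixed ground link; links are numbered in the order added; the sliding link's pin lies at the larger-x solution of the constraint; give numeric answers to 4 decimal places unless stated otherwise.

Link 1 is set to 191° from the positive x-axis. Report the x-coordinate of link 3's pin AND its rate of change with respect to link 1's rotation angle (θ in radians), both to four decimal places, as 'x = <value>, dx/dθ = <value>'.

geometry: r = 24 mm, L = 236 mm, e = 15 mm
crank pin P = (r cos θ, r sin θ) = (-23.559052, -4.579416)
h = r sin θ − e = -4.579416 − 15 = -19.579416
x = r cos θ + √(L² − h²) = -23.559052 + 235.186408 = 211.627356
dx/dθ = −r sin θ − h·r cos θ/√(L² − h²) (θ in radians; h = -19.579416) = 2.618110

x = 211.6274, dx/dθ = 2.6181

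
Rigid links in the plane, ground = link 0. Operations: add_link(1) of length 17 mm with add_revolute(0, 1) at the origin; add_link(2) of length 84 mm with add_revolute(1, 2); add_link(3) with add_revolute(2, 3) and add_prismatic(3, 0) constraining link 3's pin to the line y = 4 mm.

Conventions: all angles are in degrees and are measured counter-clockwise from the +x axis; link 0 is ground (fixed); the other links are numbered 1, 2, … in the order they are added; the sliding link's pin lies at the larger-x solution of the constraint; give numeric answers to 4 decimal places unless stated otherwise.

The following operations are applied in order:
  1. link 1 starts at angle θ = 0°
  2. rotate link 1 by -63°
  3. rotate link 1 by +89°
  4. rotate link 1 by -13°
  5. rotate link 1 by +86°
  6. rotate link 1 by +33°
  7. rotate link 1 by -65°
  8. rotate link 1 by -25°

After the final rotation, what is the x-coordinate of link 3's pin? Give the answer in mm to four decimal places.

geometry: r = 17 mm, L = 84 mm, e = 4 mm; θ starts at 0°
rotate link 1 by -63°: θ ← 0° -63° = -63°
rotate link 1 by +89°: θ ← -63° +89° = 26°
rotate link 1 by -13°: θ ← 26° -13° = 13°
rotate link 1 by +86°: θ ← 13° +86° = 99°
rotate link 1 by +33°: θ ← 99° +33° = 132°
rotate link 1 by -65°: θ ← 132° -65° = 67°
rotate link 1 by -25°: θ ← 67° -25° = 42°
crank pin P = (r cos θ, r sin θ) = (12.633462, 11.375220)
h = r sin θ − e = 11.375220 − 4 = 7.375220
x = r cos θ + √(L² − h²) = 12.633462 + 83.675601 = 96.309063

96.3091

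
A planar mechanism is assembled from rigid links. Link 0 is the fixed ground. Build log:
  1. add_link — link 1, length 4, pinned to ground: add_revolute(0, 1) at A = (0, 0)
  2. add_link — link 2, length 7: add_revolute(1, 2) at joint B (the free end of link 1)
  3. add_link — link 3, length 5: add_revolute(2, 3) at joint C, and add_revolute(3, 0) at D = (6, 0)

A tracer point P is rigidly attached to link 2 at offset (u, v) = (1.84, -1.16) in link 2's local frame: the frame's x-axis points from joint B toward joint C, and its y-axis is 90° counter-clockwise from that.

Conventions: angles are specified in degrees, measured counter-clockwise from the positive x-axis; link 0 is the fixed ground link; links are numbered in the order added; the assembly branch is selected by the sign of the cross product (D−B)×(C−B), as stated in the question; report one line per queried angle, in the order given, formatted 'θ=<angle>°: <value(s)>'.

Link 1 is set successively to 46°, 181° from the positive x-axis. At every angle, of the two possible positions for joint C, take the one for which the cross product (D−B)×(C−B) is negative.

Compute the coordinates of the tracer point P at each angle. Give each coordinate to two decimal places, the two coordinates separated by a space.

A=(0,0), D=(6.00,0)
θ=46°: B = A + 4.00·(cos46°, sin46°) = (2.7786, 2.8774)
θ=46°: |BD| = 4.3193
θ=46°: circle(B,7.00) ∩ circle(D,5.00): a=4.9379, h=4.9616
θ=46°:   candidates: C₊=(9.7666,3.2883) cross=21.431; C₋=(3.1561,-4.1125) cross=-21.431
θ=46°:   branch - wants cross < 0 → take C=(3.1561,-4.1125) (cross=-21.431)
θ=46°: ex = (C−B)/|BC| = (0.0539,-0.9985); ey = (0.9985,0.0539)
θ=46°: P = B + 1.84·ex + -1.16·ey = (1.7195,0.9775)
θ=181°: B = A + 4.00·(cos181°, sin181°) = (-3.9994, -0.0698)
θ=181°: |BD| = 9.9996
θ=181°: circle(B,7.00) ∩ circle(D,5.00): a=6.1999, h=3.2499
θ=181°:   candidates: C₊=(2.1776,3.2233) cross=32.498; C₋=(2.2230,-3.2763) cross=-32.498
θ=181°:   branch - wants cross < 0 → take C=(2.2230,-3.2763) (cross=-32.498)
θ=181°: ex = (C−B)/|BC| = (0.8889,-0.4581); ey = (0.4581,0.8889)
θ=181°: P = B + 1.84·ex + -1.16·ey = (-2.8952,-1.9438)

θ=46°: 1.72 0.98
θ=181°: -2.90 -1.94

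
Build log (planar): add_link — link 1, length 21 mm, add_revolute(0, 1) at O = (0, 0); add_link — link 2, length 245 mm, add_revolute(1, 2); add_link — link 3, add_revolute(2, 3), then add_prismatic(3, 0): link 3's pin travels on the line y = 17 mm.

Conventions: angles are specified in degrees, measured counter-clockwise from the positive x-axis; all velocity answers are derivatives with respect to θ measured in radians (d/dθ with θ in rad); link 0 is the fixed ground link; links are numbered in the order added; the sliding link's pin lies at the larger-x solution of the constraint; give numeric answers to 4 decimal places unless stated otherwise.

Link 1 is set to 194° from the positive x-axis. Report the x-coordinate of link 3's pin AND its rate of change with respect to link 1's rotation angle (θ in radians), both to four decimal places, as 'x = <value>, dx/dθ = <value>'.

geometry: r = 21 mm, L = 245 mm, e = 17 mm
crank pin P = (r cos θ, r sin θ) = (-20.376210, -5.080360)
h = r sin θ − e = -5.080360 − 17 = -22.080360
x = r cos θ + √(L² − h²) = -20.376210 + 244.002987 = 223.626777
dx/dθ = −r sin θ − h·r cos θ/√(L² − h²) (θ in radians; h = -22.080360) = 3.236472

x = 223.6268, dx/dθ = 3.2365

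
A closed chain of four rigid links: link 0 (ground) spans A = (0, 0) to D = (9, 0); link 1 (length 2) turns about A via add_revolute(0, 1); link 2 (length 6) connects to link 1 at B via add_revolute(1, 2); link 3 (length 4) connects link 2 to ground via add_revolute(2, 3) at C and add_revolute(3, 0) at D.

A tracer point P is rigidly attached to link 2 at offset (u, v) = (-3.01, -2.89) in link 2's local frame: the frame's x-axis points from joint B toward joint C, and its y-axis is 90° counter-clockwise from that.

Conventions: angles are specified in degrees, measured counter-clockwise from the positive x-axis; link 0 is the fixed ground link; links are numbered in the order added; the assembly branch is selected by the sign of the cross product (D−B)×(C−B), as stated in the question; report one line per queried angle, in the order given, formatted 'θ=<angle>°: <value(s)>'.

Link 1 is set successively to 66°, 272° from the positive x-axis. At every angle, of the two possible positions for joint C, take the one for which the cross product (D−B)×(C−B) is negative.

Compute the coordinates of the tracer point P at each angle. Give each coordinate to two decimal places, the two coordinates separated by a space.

A=(0,0), D=(9.00,0)
θ=66°: B = A + 2.00·(cos66°, sin66°) = (0.8135, 1.8271)
θ=66°: |BD| = 8.3879
θ=66°: circle(B,6.00) ∩ circle(D,4.00): a=5.3862, h=2.6437
θ=66°:   candidates: C₊=(6.6462,3.2341) cross=22.175; C₋=(5.4944,-1.9264) cross=-22.175
θ=66°:   branch - wants cross < 0 → take C=(5.4944,-1.9264) (cross=-22.175)
θ=66°: ex = (C−B)/|BC| = (0.7802,-0.6256); ey = (0.6256,0.7802)
θ=66°: P = B + -3.01·ex + -2.89·ey = (-3.3427,1.4554)
θ=272°: B = A + 2.00·(cos272°, sin272°) = (0.0698, -1.9988)
θ=272°: |BD| = 9.1512
θ=272°: circle(B,6.00) ∩ circle(D,4.00): a=5.6683, h=1.9672
θ=272°:   candidates: C₊=(5.1716,1.1590) cross=18.002; C₋=(6.0310,-2.6804) cross=-18.002
θ=272°:   branch - wants cross < 0 → take C=(6.0310,-2.6804) (cross=-18.002)
θ=272°: ex = (C−B)/|BC| = (0.9935,-0.1136); ey = (0.1136,0.9935)
θ=272°: P = B + -3.01·ex + -2.89·ey = (-3.2490,-4.5281)

θ=66°: -3.34 1.46
θ=272°: -3.25 -4.53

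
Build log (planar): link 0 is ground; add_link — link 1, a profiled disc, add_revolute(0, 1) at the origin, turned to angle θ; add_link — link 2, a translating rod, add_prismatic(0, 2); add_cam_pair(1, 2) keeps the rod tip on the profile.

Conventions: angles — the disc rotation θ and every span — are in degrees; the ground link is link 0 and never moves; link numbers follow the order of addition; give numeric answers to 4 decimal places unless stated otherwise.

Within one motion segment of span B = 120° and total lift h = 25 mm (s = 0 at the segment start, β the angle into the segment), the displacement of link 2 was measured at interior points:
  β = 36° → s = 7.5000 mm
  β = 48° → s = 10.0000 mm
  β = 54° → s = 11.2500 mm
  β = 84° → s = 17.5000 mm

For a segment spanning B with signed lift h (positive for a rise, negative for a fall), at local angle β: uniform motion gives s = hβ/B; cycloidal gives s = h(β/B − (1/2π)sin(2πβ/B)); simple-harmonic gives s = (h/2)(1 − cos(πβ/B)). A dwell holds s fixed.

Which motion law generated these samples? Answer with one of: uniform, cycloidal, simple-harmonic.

candidates at β/B = r: uniform s = h·r (linear in β); cycloidal s = h·(r − sin(2πr)/(2π)); simple-harmonic s = (h/2)(1 − cos(πr))
β=36°: printed 7.5000 | uniform 7.5000, cycloidal 3.7159, simple-harmonic 5.1527
β=48°: printed 10.0000 | uniform 10.0000, cycloidal 7.6613, simple-harmonic 8.6373
β=54°: printed 11.2500 | uniform 11.2500, cycloidal 10.0205, simple-harmonic 10.5446
β=84°: printed 17.5000 | uniform 17.5000, cycloidal 21.2841, simple-harmonic 19.8473
only one law matches every sample → uniform

uniform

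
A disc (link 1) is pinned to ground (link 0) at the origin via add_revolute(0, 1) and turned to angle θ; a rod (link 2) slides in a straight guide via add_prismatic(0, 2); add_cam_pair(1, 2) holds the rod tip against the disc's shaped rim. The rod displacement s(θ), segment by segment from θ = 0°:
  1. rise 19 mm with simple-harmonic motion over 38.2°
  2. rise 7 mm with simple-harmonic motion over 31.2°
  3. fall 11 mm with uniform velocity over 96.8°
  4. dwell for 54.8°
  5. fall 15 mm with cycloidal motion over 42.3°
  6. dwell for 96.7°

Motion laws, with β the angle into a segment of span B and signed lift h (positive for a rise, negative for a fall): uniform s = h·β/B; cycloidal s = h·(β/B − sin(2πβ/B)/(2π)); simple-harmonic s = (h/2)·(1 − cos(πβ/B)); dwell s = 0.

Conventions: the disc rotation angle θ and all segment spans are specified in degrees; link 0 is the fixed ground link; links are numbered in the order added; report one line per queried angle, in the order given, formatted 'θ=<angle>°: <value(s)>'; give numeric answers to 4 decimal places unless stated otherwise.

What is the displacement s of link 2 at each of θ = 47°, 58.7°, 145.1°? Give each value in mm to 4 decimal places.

segment 1 (0° to 38.2°, simple-harmonic, h = 19) is passed completely: s = 0.0000 + (19) = 19.0000
θ = 47° falls in segment 2 (38.2° to 69.4°, simple-harmonic, h = 7): β = 47 − 38.2 = 8.8°, B = 31.2°; Δs = 7/2·(1 − cos(π·0.2821)) = 1.2864; s = 19.0000 + 1.2864 = 20.2864
θ = 58.7° falls in segment 2 (38.2° to 69.4°, simple-harmonic, h = 7): β = 58.7 − 38.2 = 20.5°, B = 31.2°; Δs = 7/2·(1 − cos(π·0.6571)) = 5.1577; s = 19.0000 + 5.1577 = 24.1577
segment 2 (38.2° to 69.4°, simple-harmonic, h = 7) is passed completely: s = 19.0000 + (7) = 26.0000
θ = 145.1° falls in segment 3 (69.4° to 166.2°, uniform, h = -11): β = 145.1 − 69.4 = 75.7°, B = 96.8°; Δs = -11·75.7/96.8 = -8.6023; s = 26.0000 − 8.6023 = 17.3977

θ=47°: 20.2864
θ=58.7°: 24.1577
θ=145.1°: 17.3977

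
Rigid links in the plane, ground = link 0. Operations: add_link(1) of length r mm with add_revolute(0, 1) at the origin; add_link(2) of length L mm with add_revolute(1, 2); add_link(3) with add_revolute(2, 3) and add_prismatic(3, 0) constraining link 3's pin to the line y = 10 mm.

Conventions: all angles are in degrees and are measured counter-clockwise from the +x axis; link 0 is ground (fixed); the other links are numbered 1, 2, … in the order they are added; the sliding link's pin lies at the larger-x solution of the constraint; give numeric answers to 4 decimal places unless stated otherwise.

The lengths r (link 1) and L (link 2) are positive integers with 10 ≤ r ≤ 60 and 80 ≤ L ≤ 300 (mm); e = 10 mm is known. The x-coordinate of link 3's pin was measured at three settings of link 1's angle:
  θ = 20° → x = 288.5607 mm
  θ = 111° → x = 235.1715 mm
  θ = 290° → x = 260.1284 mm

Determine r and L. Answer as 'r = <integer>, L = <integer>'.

constraint per measurement: (x − r cos θ)² + (r sin θ − e)² = L²
subtracting the θ₁ and θ₂ equations cancels the r² and L² terms:
r = (x₁² − x₂²) / (2[(x₁cos θ₁ + e sin θ₁) − (x₂cos θ₂ + e sin θ₂)]) = 40.0000 → r = 40
L² = (x₁ − r cos θ₁)² + (r sin θ₁ − e)² = 63000.9926 → L = 251.0000 → L = 251
check at θ₃=290°: x = 260.1284 (printed 260.1284) ✓

r = 40, L = 251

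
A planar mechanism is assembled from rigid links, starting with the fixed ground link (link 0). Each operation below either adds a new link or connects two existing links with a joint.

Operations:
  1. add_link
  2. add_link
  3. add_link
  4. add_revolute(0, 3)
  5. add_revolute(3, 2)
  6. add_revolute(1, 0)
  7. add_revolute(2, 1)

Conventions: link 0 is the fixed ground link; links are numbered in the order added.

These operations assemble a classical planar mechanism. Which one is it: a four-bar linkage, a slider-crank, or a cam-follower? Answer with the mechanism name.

links: 4 (incl. ground); joints: 4 revolute, 0 prismatic, 0 higher (cam) pair, forming one closed loop
4 links in a single 4R loop → four-bar linkage

four-bar linkage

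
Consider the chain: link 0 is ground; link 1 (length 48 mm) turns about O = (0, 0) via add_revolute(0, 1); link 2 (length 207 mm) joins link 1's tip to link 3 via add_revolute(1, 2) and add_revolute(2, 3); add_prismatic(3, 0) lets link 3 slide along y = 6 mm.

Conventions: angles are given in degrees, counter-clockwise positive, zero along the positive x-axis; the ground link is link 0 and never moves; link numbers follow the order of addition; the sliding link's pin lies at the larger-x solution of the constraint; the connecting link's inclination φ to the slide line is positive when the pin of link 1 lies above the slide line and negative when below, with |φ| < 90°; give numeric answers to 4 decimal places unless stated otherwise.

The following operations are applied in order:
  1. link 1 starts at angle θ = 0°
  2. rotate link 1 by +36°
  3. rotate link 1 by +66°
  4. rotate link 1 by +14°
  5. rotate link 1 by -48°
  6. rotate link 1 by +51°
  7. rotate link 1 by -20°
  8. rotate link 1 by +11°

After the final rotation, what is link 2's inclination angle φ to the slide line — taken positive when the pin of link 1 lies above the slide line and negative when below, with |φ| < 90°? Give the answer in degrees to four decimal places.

geometry: r = 48 mm, L = 207 mm, e = 6 mm; θ starts at 0°
rotate link 1 by +36°: θ ← 0° +36° = 36°
rotate link 1 by +66°: θ ← 36° +66° = 102°
rotate link 1 by +14°: θ ← 102° +14° = 116°
rotate link 1 by -48°: θ ← 116° -48° = 68°
rotate link 1 by +51°: θ ← 68° +51° = 119°
rotate link 1 by -20°: θ ← 119° -20° = 99°
rotate link 1 by +11°: θ ← 99° +11° = 110°
h = r sin θ − e = 45.105246 − 6 = 39.105246
sin φ = h / L = 39.105246 / 207 = 0.18891423
φ = arcsin(0.18891423) = 10.889427°

10.8894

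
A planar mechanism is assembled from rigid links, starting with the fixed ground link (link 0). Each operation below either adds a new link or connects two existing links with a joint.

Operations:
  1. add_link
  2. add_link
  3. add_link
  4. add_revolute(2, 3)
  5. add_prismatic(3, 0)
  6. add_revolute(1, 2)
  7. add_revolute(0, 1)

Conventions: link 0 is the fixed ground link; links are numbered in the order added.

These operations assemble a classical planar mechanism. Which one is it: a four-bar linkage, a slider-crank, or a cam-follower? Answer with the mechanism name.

links: 4 (incl. ground); joints: 3 revolute, 1 prismatic, 0 higher (cam) pair, forming one closed loop
4 links, 3 revolutes + 1 prismatic in one loop → slider-crank

slider-crank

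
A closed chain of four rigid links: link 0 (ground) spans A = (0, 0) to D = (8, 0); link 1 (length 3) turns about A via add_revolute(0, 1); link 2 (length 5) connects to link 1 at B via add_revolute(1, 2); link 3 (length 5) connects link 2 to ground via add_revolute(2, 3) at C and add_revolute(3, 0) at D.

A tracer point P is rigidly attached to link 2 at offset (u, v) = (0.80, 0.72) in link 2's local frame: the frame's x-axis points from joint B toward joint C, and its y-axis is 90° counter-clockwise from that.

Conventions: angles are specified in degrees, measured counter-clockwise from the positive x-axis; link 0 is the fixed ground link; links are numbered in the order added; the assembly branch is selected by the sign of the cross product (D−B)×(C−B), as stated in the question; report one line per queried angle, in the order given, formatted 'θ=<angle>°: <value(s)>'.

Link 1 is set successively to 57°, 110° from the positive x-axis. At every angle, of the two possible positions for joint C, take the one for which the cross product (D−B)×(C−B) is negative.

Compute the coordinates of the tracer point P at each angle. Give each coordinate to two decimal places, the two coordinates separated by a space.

A=(0,0), D=(8.00,0)
θ=57°: B = A + 3.00·(cos57°, sin57°) = (1.6339, 2.5160)
θ=57°: |BD| = 6.8452
θ=57°: circle(B,5.00) ∩ circle(D,5.00): a=3.4226, h=3.6450
θ=57°:   candidates: C₊=(6.1567,4.6478) cross=24.951; C₋=(3.4772,-2.1318) cross=-24.951
θ=57°:   branch - wants cross < 0 → take C=(3.4772,-2.1318) (cross=-24.951)
θ=57°: ex = (C−B)/|BC| = (0.3687,-0.9296); ey = (0.9296,0.3687)
θ=57°: P = B + 0.80·ex + 0.72·ey = (2.5981,2.0378)
θ=110°: B = A + 3.00·(cos110°, sin110°) = (-1.0261, 2.8191)
θ=110°: |BD| = 9.4561
θ=110°: circle(B,5.00) ∩ circle(D,5.00): a=4.7280, h=1.6266
θ=110°:   candidates: C₊=(3.9719,2.9622) cross=15.381; C₋=(3.0020,-0.1431) cross=-15.381
θ=110°:   branch - wants cross < 0 → take C=(3.0020,-0.1431) (cross=-15.381)
θ=110°: ex = (C−B)/|BC| = (0.8056,-0.5924); ey = (0.5924,0.8056)
θ=110°: P = B + 0.80·ex + 0.72·ey = (0.0450,2.9252)

θ=57°: 2.60 2.04
θ=110°: 0.04 2.93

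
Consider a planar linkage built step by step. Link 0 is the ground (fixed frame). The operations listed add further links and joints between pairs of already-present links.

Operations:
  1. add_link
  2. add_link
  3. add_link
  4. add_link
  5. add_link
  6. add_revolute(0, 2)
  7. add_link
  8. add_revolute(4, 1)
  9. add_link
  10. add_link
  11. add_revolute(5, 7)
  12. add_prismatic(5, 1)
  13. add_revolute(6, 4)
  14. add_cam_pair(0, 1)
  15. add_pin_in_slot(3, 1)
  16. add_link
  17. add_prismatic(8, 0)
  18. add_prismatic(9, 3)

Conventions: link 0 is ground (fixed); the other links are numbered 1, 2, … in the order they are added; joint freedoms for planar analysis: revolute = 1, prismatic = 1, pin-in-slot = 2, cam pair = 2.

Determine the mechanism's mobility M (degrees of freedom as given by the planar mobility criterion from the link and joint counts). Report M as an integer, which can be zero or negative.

ground; <1,0,0>
#1 <2,0,0>
#2 <3,0,0>
#3 <4,0,0>
#4 <5,0,0>
#5 <6,0,0>
R:0↔2 J1 <6,1,0>
#6 <7,1,0>
R:4↔1 J1 <7,2,0>
#7 <8,2,0>
#8 <9,2,0>
R:5↔7 J1 <9,3,0>
P:5↔1 J1 <9,4,0>
R:6↔4 J1 <9,5,0>
C:0↔1 J2 <9,5,1>
PS:3↔1 J2 <9,5,2>
#9 <10,5,2>
P:8↔0 J1 <10,6,2>
P:9↔3 J1 <10,7,2>
3×9 − 2×7 − 1×2 = 11

M = 11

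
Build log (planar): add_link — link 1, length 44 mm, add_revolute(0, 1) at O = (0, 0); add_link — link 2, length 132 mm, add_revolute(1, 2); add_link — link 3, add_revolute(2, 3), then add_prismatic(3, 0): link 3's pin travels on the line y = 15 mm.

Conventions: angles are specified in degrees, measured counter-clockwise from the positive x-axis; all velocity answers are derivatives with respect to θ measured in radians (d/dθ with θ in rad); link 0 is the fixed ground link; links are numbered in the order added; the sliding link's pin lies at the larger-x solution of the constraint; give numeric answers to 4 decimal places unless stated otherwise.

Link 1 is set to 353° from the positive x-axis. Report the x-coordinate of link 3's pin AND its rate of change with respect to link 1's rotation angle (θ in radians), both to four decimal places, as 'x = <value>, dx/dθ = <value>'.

geometry: r = 44 mm, L = 132 mm, e = 15 mm
crank pin P = (r cos θ, r sin θ) = (43.672031, -5.362251)
h = r sin θ − e = -5.362251 − 15 = -20.362251
x = r cos θ + √(L² − h²) = 43.672031 + 130.420009 = 174.092040
dx/dθ = −r sin θ − h·r cos θ/√(L² − h²) (θ in radians; h = -20.362251) = 12.180690

x = 174.0920, dx/dθ = 12.1807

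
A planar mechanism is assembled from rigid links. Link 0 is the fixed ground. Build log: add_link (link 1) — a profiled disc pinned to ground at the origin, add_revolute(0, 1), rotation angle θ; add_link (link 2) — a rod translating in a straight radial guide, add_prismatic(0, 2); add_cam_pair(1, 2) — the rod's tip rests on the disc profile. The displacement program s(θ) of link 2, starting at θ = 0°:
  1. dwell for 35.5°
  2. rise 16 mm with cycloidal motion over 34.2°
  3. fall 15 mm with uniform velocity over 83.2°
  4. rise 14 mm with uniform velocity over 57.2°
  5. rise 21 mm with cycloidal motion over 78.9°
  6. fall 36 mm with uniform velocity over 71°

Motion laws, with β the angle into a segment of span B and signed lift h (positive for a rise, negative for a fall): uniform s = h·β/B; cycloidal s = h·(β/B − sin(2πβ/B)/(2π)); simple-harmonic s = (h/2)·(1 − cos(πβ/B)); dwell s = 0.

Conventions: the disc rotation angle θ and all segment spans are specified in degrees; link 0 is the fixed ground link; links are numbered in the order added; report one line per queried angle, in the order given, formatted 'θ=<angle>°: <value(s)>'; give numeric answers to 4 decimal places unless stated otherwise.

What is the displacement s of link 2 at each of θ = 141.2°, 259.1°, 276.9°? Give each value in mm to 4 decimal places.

seg 1 [0°–35.5°] dwell: s stays 0.0000
seg 2 [35.5°–69.7°] cycloidal, h=16: full span → s += 16 → s = 16.0000
seg 3 [69.7°–152.9°] uniform, h=-15: θ=141.2° here. β=71.5, B=83.2. -15·71.5/83.2 = -12.8906 → s = 3.1094
seg 3 [69.7°–152.9°] uniform, h=-15: full span → s += -15 → s = 1.0000
seg 4 [152.9°–210.1°] uniform, h=14: full span → s += 14 → s = 15.0000
seg 5 [210.1°–289°] cycloidal, h=21: θ=259.1° here. β=49, B=78.9. 21·(0.6210 − sin(2π·0.6210)/(2π)) = 15.3456 → s = 30.3456
seg 5 [210.1°–289°] cycloidal, h=21: θ=276.9° here. β=66.8, B=78.9. 21·(0.8466 − sin(2π·0.8466)/(2π)) = 20.5243 → s = 35.5243

θ=141.2°: 3.1094
θ=259.1°: 30.3456
θ=276.9°: 35.5243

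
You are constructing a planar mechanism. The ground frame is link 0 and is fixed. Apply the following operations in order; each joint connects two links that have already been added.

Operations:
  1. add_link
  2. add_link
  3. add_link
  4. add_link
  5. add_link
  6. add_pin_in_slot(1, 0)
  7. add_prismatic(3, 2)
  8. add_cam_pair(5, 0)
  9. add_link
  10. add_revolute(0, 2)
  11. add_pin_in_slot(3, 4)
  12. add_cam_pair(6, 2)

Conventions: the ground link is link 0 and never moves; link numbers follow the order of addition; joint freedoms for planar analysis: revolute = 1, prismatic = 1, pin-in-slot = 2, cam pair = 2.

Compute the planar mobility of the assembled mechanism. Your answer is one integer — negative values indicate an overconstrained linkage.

link 0 = ground. State L|J1|J2 = 1|0|0
+link1  2|0|0
+link2  3|0|0
+link3  4|0|0
+link4  5|0|0
+link5  6|0|0
PS(1,0) f=2→J2  6|0|1
P(3,2) f=1→J1  6|1|1
C(5,0) f=2→J2  6|1|2
+link6  7|1|2
R(0,2) f=1→J1  7|2|2
PS(3,4) f=2→J2  7|2|3
C(6,2) f=2→J2  7|2|4
M = 3(7−1)−2·2−4 = 18−4−4 = 10

M = 10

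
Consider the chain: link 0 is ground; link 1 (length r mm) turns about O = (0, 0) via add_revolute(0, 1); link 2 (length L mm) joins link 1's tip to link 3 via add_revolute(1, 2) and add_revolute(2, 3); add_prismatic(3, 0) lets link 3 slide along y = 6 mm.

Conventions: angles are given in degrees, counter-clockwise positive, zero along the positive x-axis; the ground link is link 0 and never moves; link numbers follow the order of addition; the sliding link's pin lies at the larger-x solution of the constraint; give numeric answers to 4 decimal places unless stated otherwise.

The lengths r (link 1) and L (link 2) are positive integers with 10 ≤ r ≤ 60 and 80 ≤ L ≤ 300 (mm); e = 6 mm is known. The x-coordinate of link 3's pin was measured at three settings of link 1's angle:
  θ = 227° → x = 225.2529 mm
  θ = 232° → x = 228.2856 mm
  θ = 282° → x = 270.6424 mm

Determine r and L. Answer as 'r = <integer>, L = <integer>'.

constraint per measurement: (x − r cos θ)² + (r sin θ − e)² = L²
subtracting the θ₁ and θ₂ equations cancels the r² and L² terms:
r = (x₁² − x₂²) / (2[(x₁cos θ₁ + e sin θ₁) − (x₂cos θ₂ + e sin θ₂)]) = 54.0004 → r = 54
L² = (x₁ − r cos θ₁)² + (r sin θ₁ − e)² = 70755.9739 → L = 266.0000 → L = 266
check at θ₃=282°: x = 270.6424 (printed 270.6424) ✓

r = 54, L = 266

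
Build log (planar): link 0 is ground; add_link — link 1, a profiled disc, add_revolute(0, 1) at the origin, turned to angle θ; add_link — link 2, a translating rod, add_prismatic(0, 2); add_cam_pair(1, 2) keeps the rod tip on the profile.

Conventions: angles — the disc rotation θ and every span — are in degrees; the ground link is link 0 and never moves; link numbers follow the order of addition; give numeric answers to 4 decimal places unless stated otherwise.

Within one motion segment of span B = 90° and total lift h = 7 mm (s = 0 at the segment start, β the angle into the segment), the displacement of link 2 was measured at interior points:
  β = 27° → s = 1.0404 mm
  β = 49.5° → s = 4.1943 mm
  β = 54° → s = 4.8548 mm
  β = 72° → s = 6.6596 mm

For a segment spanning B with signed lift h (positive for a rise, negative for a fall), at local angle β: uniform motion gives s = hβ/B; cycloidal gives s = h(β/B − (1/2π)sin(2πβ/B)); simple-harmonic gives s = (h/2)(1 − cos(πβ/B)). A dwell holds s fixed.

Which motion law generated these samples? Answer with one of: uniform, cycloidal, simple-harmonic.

candidates at β/B = r: uniform s = h·r (linear in β); cycloidal s = h·(r − sin(2πr)/(2π)); simple-harmonic s = (h/2)(1 − cos(πr))
β=27°: printed 1.0404 | uniform 2.1000, cycloidal 1.0404, simple-harmonic 1.4428
β=49.5°: printed 4.1943 | uniform 3.8500, cycloidal 4.1943, simple-harmonic 4.0475
β=54°: printed 4.8548 | uniform 4.2000, cycloidal 4.8548, simple-harmonic 4.5816
β=72°: printed 6.6596 | uniform 5.6000, cycloidal 6.6596, simple-harmonic 6.3316
only one law matches every sample → cycloidal

cycloidal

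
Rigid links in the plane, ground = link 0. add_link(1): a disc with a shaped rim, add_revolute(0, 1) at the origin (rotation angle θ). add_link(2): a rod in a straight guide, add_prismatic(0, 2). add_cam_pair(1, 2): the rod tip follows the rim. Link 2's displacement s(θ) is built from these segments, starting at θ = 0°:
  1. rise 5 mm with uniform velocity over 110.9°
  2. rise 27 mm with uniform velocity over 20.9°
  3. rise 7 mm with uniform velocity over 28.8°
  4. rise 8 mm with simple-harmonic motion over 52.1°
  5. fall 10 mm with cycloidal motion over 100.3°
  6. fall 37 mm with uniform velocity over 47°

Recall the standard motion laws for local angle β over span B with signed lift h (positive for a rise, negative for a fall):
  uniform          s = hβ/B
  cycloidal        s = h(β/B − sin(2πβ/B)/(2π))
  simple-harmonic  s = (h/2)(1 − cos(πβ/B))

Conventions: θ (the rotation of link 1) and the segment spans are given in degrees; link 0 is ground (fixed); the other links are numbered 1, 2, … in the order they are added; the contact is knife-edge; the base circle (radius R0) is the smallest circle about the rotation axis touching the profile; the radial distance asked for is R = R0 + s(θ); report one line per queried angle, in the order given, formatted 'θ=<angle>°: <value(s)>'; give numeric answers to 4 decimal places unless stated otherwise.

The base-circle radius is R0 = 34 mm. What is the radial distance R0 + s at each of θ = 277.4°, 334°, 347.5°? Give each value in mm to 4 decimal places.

segment 1 (0° to 110.9°, uniform, h = 5) is passed completely: s = 0.0000 + (5) = 5.0000
segment 2 (110.9° to 131.8°, uniform, h = 27) is passed completely: s = 5.0000 + (27) = 32.0000
segment 3 (131.8° to 160.6°, uniform, h = 7) is passed completely: s = 32.0000 + (7) = 39.0000
segment 4 (160.6° to 212.7°, simple-harmonic, h = 8) is passed completely: s = 39.0000 + (8) = 47.0000
θ = 277.4° falls in segment 5 (212.7° to 313°, cycloidal, h = -10): β = 277.4 − 212.7 = 64.7°, B = 100.3°; Δs = -10·(0.6451 − sin(2π·0.6451)/(2π)) = -7.7086; s = 47.0000 − 7.7086 = 39.2914
segment 5 (212.7° to 313°, cycloidal, h = -10) is passed completely: s = 47.0000 + (-10) = 37.0000
θ = 334° falls in segment 6 (313° to 360°, uniform, h = -37): β = 334 − 313 = 21°, B = 47°; Δs = -37·21/47 = -16.5319; s = 37.0000 − 16.5319 = 20.4681
θ = 347.5° falls in segment 6 (313° to 360°, uniform, h = -37): β = 347.5 − 313 = 34.5°, B = 47°; Δs = -37·34.5/47 = -27.1596; s = 37.0000 − 27.1596 = 9.8404
θ=277.4°: R = R0 + s = 34 + 39.2914 = 73.2914
θ=334°: R = R0 + s = 34 + 20.4681 = 54.4681
θ=347.5°: R = R0 + s = 34 + 9.8404 = 43.8404

θ=277.4°: 73.2914
θ=334°: 54.4681
θ=347.5°: 43.8404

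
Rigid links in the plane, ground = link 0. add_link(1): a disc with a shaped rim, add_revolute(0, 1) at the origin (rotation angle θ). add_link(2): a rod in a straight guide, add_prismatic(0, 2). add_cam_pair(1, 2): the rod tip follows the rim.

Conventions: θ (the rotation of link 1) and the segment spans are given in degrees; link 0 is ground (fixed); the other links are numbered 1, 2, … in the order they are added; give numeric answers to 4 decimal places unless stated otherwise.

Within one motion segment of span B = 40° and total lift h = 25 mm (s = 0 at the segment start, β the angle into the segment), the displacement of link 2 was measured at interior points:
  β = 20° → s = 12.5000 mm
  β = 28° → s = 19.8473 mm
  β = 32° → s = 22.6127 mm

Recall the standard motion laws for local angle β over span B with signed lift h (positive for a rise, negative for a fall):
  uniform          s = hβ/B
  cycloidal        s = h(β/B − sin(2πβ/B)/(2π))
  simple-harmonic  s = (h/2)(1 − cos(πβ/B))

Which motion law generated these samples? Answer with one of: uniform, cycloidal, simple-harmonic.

candidates at β/B = r: uniform s = h·r (linear in β); cycloidal s = h·(r − sin(2πr)/(2π)); simple-harmonic s = (h/2)(1 − cos(πr))
β=20°: printed 12.5000 | uniform 12.5000, cycloidal 12.5000, simple-harmonic 12.5000
β=28°: printed 19.8473 | uniform 17.5000, cycloidal 21.2841, simple-harmonic 19.8473
β=32°: printed 22.6127 | uniform 20.0000, cycloidal 23.7841, simple-harmonic 22.6127
only one law matches every sample → simple-harmonic

simple-harmonic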